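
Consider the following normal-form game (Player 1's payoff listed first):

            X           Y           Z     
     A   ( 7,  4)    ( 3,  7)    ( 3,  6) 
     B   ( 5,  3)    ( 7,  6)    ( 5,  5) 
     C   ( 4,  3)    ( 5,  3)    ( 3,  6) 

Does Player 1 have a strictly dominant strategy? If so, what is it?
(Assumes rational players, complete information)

No strictly dominant strategy exists for Player 1

Work:
A strategy strictly dominates another if it gives a strictly higher payoff against every opponent action. Compare each pair of P1's strategies column-by-column:
  A vs B: [7 vs 5, 3 vs 7, 3 vs 5] → A does not strictly dominate B (column Y: 3 ≤ 7)
  A vs C: [7 vs 4, 3 vs 5, 3 vs 3] → A does not strictly dominate C (column Y: 3 ≤ 5)
  B vs A: [5 vs 7, 7 vs 3, 5 vs 3] → B does not strictly dominate A (column X: 5 ≤ 7)
  B vs C: [5 vs 4, 7 vs 5, 5 vs 3] → B strictly dominates C
  C vs A: [4 vs 7, 5 vs 3, 3 vs 3] → C does not strictly dominate A (column X: 4 ≤ 7)
  C vs B: [4 vs 5, 5 vs 7, 3 vs 5] → C does not strictly dominate B (column X: 4 ≤ 5)
No single strategy strictly dominates all others → no strictly dominant strategy.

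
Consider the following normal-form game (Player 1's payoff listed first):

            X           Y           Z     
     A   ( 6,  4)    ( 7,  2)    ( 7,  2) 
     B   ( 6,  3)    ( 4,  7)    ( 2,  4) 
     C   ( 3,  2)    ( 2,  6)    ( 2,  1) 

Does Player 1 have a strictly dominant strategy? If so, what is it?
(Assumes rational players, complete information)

No strictly dominant strategy exists for Player 1

Work:
A strategy strictly dominates another if it gives a strictly higher payoff against every opponent action. Compare each pair of P1's strategies column-by-column:
  A vs B: [6 vs 6, 7 vs 4, 7 vs 2] → A does not strictly dominate B (column X: 6 ≤ 6)
  A vs C: [6 vs 3, 7 vs 2, 7 vs 2] → A strictly dominates C
  B vs A: [6 vs 6, 4 vs 7, 2 vs 7] → B does not strictly dominate A (column X: 6 ≤ 6)
  B vs C: [6 vs 3, 4 vs 2, 2 vs 2] → B does not strictly dominate C (column Z: 2 ≤ 2)
  C vs A: [3 vs 6, 2 vs 7, 2 vs 7] → C does not strictly dominate A (column X: 3 ≤ 6)
  C vs B: [3 vs 6, 2 vs 4, 2 vs 2] → C does not strictly dominate B (column X: 3 ≤ 6)
No single strategy strictly dominates all others → no strictly dominant strategy.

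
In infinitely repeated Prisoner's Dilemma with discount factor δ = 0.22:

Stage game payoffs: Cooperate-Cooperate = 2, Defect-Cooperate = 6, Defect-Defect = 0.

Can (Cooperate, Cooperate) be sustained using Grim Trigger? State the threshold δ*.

δ* = 0.6667; since δ = 0.22 < 0.6667, cooperation cannot be sustained

Work:
For Grim Trigger:
Cooperate forever: 2/(1-δ)
Defect then punished: 6 + 0·δ/(1-δ)
Need: 2/(1-δ) ≥ 6 + 0·δ/(1-δ)
Solving: δ ≥ (T-R)/(T-P) = (6-2)/(6-0) = 0.6667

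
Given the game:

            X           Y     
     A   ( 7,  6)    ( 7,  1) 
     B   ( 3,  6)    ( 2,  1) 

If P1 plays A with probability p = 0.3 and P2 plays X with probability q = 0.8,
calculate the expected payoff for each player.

E[P1] = 4.06, E[P2] = 5.0

Work:
E[P1] = p·q·π₁(A,X) + p·(1-q)·π₁(A,Y) + (1-p)·q·π₁(B,X) + (1-p)·(1-q)·π₁(B,Y)
= 0.3·0.8·7 + 0.3·0.2·7 + 0.7·0.8·3 + 0.7·0.2·2
= 4.06

E[P2] = 5.0 (similar calculation)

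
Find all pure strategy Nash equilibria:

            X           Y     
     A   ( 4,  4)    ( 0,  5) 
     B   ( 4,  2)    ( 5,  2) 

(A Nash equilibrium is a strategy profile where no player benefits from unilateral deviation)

Nash equilibrium: (B, X), (B, Y)

Work:
Best responses:
  P1 vs X: payoffs [4, 4] → best response A/B (payoff 4)
  P1 vs Y: payoffs [0, 5] → best response B (payoff 5)
  P2 vs A: payoffs [4, 5] → best response Y (payoff 5)
  P2 vs B: payoffs [2, 2] → best response X/Y (payoff 2)
Mutual best responses: (B,X), (B,Y) → Nash equilibria.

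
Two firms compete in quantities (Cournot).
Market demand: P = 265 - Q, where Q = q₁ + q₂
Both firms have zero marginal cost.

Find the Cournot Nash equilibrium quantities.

q₁* = q₂* = 88.33; P* = 88.33

Work:
Profit: π_i = P·q_i = (a - q_i - q_j)·q_i
FOC: ∂π_i/∂q_i = a - 2q_i - q_j = 0
Reaction function: q_i = (265 - q_j)/2
Symmetry: q* = 265/3 = 88.33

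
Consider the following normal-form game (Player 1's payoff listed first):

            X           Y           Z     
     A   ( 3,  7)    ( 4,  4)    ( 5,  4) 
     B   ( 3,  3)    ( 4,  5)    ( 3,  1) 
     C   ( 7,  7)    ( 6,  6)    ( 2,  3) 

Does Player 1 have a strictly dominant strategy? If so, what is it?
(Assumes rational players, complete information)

No strictly dominant strategy exists for Player 1

Work:
A strategy strictly dominates another if it gives a strictly higher payoff against every opponent action. Compare each pair of P1's strategies column-by-column:
  A vs B: [3 vs 3, 4 vs 4, 5 vs 3] → A does not strictly dominate B (column X: 3 ≤ 3)
  A vs C: [3 vs 7, 4 vs 6, 5 vs 2] → A does not strictly dominate C (column X: 3 ≤ 7)
  B vs A: [3 vs 3, 4 vs 4, 3 vs 5] → B does not strictly dominate A (column X: 3 ≤ 3)
  B vs C: [3 vs 7, 4 vs 6, 3 vs 2] → B does not strictly dominate C (column X: 3 ≤ 7)
  C vs A: [7 vs 3, 6 vs 4, 2 vs 5] → C does not strictly dominate A (column Z: 2 ≤ 5)
  C vs B: [7 vs 3, 6 vs 4, 2 vs 3] → C does not strictly dominate B (column Z: 2 ≤ 3)
No single strategy strictly dominates all others → no strictly dominant strategy.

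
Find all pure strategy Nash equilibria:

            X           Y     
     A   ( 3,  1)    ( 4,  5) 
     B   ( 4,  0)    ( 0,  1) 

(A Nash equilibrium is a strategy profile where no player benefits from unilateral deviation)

Nash equilibrium: (A, Y)

Work:
Best responses:
  P1 vs X: payoffs [3, 4] → best response B (payoff 4)
  P1 vs Y: payoffs [4, 0] → best response A (payoff 4)
  P2 vs A: payoffs [1, 5] → best response Y (payoff 5)
  P2 vs B: payoffs [0, 1] → best response Y (payoff 1)
Mutual best responses: (A,Y) → Nash equilibria.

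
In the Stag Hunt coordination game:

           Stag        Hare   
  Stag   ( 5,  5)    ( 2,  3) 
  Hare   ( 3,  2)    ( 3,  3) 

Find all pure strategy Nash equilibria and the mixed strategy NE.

Pure NE: (Stag, Stag) and (Hare, Hare); Mixed NE: p = 0.3333, q = 0.3333

Work:
Check pure NE:
(Stag, Stag): (5, 5) - no unilateral deviation beneficial
(Hare, Hare): (3, 3) - no unilateral deviation beneficial
Mixed NE: P1 plays Stag with p = 0.3333, P2 plays Stag with q = 0.3333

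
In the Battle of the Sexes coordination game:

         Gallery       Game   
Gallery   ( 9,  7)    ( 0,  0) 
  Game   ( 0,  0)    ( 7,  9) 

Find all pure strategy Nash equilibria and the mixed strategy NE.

Pure NE: (Gallery, Gallery) and (Game, Game); Mixed NE: p = 0.5625, q = 0.4375

Work:
Check pure NE:
(Gallery, Gallery): (9, 7) - no unilateral deviation beneficial
(Game, Game): (7, 9) - no unilateral deviation beneficial
Mixed NE: P1 plays Gallery with p = 0.5625, P2 plays Gallery with q = 0.4375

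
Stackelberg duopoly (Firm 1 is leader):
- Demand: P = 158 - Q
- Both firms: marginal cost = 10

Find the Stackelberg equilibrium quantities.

q₁* (leader) = 74.0, q₂* (follower) = 37.0

Work:
Follower's reaction: q₂ = (a - c - q₁)/2
Leader substitutes: π₁ = q₁·(a - q₁ - (a-c-q₁)/2 - c)
FOC: q₁* = (158 - 10)/2 = 74.00
Then: q₂* = (158 - 10 - 74.0)/2 = 37.00
Leader has first-mover advantage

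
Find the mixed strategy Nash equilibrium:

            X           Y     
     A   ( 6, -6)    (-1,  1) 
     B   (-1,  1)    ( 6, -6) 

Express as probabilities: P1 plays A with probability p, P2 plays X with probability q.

p = 0.5, q = 0.5

Work:
Find probabilities that make opponent indifferent:
P2 chooses q to make P1 indifferent between A and B
P1 chooses p to make P2 indifferent between X and Y
Mixed NE: P1 plays (A: 0.5, B: 0.5), P2 plays (X: 0.5, Y: 0.5)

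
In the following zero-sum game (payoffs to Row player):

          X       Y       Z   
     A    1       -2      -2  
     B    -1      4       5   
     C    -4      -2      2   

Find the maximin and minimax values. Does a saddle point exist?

Maximin = -1, Minimax = 1, Saddle: False

Work:
Row minimums: [-2, -1, -4] → maximin = -1
Column maximums: [1, 4, 5] → minimax = 1
No saddle point (maximin ≠ minimax). Mixed strategy needed.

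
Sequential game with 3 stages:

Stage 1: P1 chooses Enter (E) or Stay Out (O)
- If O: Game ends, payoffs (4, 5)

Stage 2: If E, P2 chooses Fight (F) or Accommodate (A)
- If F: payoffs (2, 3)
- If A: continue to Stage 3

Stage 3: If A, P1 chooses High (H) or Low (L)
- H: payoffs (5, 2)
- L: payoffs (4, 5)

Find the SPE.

SPE: (O, F, H); Outcome (4, 5)

Work:
Stage 3: P1 chooses H (5 vs 4)
Stage 2: P2: F->3, A->2 (anticipating H). Choose F
Stage 1: P1: O->4, E->2 (anticipating F, H). Choose O
SPE path: O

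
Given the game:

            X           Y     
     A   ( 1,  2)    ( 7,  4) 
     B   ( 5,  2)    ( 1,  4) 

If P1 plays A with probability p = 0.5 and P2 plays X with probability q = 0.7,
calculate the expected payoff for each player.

E[P1] = 3.3, E[P2] = 2.6

Work:
E[P1] = p·q·π₁(A,X) + p·(1-q)·π₁(A,Y) + (1-p)·q·π₁(B,X) + (1-p)·(1-q)·π₁(B,Y)
= 0.5·0.7·1 + 0.5·0.3·7 + 0.5·0.7·5 + 0.5·0.3·1
= 3.3

E[P2] = 2.6 (similar calculation)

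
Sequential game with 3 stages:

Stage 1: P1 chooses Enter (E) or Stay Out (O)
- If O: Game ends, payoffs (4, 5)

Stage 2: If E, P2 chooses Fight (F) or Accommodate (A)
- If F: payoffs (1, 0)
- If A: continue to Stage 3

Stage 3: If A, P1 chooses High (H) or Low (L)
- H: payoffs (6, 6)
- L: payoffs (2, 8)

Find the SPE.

SPE: (E, A, H); Outcome (6, 6)

Work:
Stage 3: P1 chooses H (6 vs 2)
Stage 2: P2: F->0, A->6 (anticipating H). Choose A
Stage 1: P1: O->4, E->6 (anticipating A, H). Choose E
SPE path: E -> A -> H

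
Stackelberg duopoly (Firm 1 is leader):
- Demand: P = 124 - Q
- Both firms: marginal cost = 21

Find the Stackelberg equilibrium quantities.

q₁* (leader) = 51.5, q₂* (follower) = 25.75

Work:
Follower's reaction: q₂ = (a - c - q₁)/2
Leader substitutes: π₁ = q₁·(a - q₁ - (a-c-q₁)/2 - c)
FOC: q₁* = (124 - 21)/2 = 51.50
Then: q₂* = (124 - 21 - 51.5)/2 = 25.75
Leader has first-mover advantage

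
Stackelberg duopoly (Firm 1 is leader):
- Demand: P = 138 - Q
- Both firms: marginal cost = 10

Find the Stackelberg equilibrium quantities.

q₁* (leader) = 64.0, q₂* (follower) = 32.0

Work:
Follower's reaction: q₂ = (a - c - q₁)/2
Leader substitutes: π₁ = q₁·(a - q₁ - (a-c-q₁)/2 - c)
FOC: q₁* = (138 - 10)/2 = 64.00
Then: q₂* = (138 - 10 - 64.0)/2 = 32.00
Leader has first-mover advantage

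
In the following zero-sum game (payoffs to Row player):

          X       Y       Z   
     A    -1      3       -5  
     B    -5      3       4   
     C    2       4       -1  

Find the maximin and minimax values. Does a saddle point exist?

Maximin = -1, Minimax = 2, Saddle: False

Work:
Row minimums: [-5, -5, -1] → maximin = -1
Column maximums: [2, 4, 4] → minimax = 2
No saddle point (maximin ≠ minimax). Mixed strategy needed.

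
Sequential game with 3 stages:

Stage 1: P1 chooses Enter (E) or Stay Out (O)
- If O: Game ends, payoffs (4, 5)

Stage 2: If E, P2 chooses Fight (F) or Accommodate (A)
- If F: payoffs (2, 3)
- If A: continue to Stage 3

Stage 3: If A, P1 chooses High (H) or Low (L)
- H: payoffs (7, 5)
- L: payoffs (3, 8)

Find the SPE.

SPE: (E, A, H); Outcome (7, 5)

Work:
Stage 3: P1 chooses H (7 vs 3)
Stage 2: P2: F->3, A->5 (anticipating H). Choose A
Stage 1: P1: O->4, E->7 (anticipating A, H). Choose E
SPE path: E -> A -> H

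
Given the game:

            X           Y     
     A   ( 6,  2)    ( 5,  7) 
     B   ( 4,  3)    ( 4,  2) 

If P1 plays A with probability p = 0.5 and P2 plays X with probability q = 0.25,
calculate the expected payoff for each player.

E[P1] = 4.625, E[P2] = 4.0

Work:
E[P1] = p·q·π₁(A,X) + p·(1-q)·π₁(A,Y) + (1-p)·q·π₁(B,X) + (1-p)·(1-q)·π₁(B,Y)
= 0.5·0.25·6 + 0.5·0.75·5 + 0.5·0.25·4 + 0.5·0.75·4
= 4.625

E[P2] = 4.0 (similar calculation)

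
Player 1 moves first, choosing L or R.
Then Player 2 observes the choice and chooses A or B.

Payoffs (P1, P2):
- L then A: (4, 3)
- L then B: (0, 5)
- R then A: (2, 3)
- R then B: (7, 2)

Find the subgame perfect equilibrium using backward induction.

P1 plays R, P2 plays B after L and A after R; Payoff (2, 3)

Work:
Backward induction:
After L: P2 chooses B → P1 gets 0
After R: P2 chooses A → P1 gets 2
P1 chooses R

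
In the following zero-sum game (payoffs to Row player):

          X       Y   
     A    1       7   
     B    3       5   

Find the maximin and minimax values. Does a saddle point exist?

Maximin = 3, Minimax = 3, Saddle: True

Work:
Row minimums: [1, 3] → maximin = 3
Column maximums: [3, 7] → minimax = 3
Saddle point exists! Game value = 3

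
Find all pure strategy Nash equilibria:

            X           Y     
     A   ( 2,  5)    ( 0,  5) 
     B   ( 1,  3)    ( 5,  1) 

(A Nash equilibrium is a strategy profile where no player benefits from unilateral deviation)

Nash equilibrium: (A, X)

Work:
Best responses:
  P1 vs X: payoffs [2, 1] → best response A (payoff 2)
  P1 vs Y: payoffs [0, 5] → best response B (payoff 5)
  P2 vs A: payoffs [5, 5] → best response X/Y (payoff 5)
  P2 vs B: payoffs [3, 1] → best response X (payoff 3)
Mutual best responses: (A,X) → Nash equilibria.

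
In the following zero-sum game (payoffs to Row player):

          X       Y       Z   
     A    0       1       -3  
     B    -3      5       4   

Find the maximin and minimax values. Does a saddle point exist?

Maximin = -3, Minimax = 0, Saddle: False

Work:
Row minimums: [-3, -3] → maximin = -3
Column maximums: [0, 5, 4] → minimax = 0
No saddle point (maximin ≠ minimax). Mixed strategy needed.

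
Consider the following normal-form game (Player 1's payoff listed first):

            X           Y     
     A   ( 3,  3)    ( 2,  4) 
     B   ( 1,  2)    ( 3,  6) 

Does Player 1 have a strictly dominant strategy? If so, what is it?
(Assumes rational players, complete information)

No strictly dominant strategy exists for Player 1

Work:
A strategy strictly dominates another if it gives a strictly higher payoff against every opponent action. Compare each pair of P1's strategies column-by-column:
  A vs B: [3 vs 1, 2 vs 3] → A does not strictly dominate B (column Y: 2 ≤ 3)
  B vs A: [1 vs 3, 3 vs 2] → B does not strictly dominate A (column X: 1 ≤ 3)
No single strategy strictly dominates all others → no strictly dominant strategy.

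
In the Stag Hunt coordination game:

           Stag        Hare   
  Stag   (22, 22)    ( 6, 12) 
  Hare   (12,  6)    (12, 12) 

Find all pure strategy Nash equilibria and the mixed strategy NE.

Pure NE: (Stag, Stag) and (Hare, Hare); Mixed NE: p = 0.375, q = 0.375

Work:
Check pure NE:
(Stag, Stag): (22, 22) - no unilateral deviation beneficial
(Hare, Hare): (12, 12) - no unilateral deviation beneficial
Mixed NE: P1 plays Stag with p = 0.375, P2 plays Stag with q = 0.375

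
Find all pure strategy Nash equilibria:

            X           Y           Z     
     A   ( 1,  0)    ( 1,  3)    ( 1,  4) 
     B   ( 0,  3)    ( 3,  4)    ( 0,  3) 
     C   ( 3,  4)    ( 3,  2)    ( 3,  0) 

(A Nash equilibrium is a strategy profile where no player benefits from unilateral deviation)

Nash equilibrium: (B, Y), (C, X)

Work:
Best responses:
  P1 vs X: payoffs [1, 0, 3] → best response C (payoff 3)
  P1 vs Y: payoffs [1, 3, 3] → best response B/C (payoff 3)
  P1 vs Z: payoffs [1, 0, 3] → best response C (payoff 3)
  P2 vs A: payoffs [0, 3, 4] → best response Z (payoff 4)
  P2 vs B: payoffs [3, 4, 3] → best response Y (payoff 4)
  P2 vs C: payoffs [4, 2, 0] → best response X (payoff 4)
Mutual best responses: (B,Y), (C,X) → Nash equilibria.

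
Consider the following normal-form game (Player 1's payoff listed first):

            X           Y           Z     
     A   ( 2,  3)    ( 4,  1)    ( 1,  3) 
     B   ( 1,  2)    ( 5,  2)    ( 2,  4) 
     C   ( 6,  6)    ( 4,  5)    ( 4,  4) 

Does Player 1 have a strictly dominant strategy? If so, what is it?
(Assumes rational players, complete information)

No strictly dominant strategy exists for Player 1

Work:
A strategy strictly dominates another if it gives a strictly higher payoff against every opponent action. Compare each pair of P1's strategies column-by-column:
  A vs B: [2 vs 1, 4 vs 5, 1 vs 2] → A does not strictly dominate B (column Y: 4 ≤ 5)
  A vs C: [2 vs 6, 4 vs 4, 1 vs 4] → A does not strictly dominate C (column X: 2 ≤ 6)
  B vs A: [1 vs 2, 5 vs 4, 2 vs 1] → B does not strictly dominate A (column X: 1 ≤ 2)
  B vs C: [1 vs 6, 5 vs 4, 2 vs 4] → B does not strictly dominate C (column X: 1 ≤ 6)
  C vs A: [6 vs 2, 4 vs 4, 4 vs 1] → C does not strictly dominate A (column Y: 4 ≤ 4)
  C vs B: [6 vs 1, 4 vs 5, 4 vs 2] → C does not strictly dominate B (column Y: 4 ≤ 5)
No single strategy strictly dominates all others → no strictly dominant strategy.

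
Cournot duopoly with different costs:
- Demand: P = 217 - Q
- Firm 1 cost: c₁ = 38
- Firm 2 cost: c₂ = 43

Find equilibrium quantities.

q₁* = 61.33, q₂* = 56.33

Work:
Reaction: q₁ = (217 - 38 - q₂)/2
Reaction: q₂ = (217 - 43 - q₁)/2
Solve simultaneously:
q₁* = (217 - 2×38 + 43)/3 = 61.33
q₂* = (217 - 2×43 + 38)/3 = 56.33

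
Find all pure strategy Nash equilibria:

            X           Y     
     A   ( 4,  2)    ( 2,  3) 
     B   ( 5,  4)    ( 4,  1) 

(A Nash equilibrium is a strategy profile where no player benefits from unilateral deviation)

Nash equilibrium: (B, X)

Work:
Best responses:
  P1 vs X: payoffs [4, 5] → best response B (payoff 5)
  P1 vs Y: payoffs [2, 4] → best response B (payoff 4)
  P2 vs A: payoffs [2, 3] → best response Y (payoff 3)
  P2 vs B: payoffs [4, 1] → best response X (payoff 4)
Mutual best responses: (B,X) → Nash equilibria.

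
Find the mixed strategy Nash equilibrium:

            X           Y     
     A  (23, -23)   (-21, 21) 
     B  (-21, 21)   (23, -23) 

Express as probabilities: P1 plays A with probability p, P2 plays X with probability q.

p = 0.5, q = 0.5

Work:
Find probabilities that make opponent indifferent:
P2 chooses q to make P1 indifferent between A and B
P1 chooses p to make P2 indifferent between X and Y
Mixed NE: P1 plays (A: 0.5, B: 0.5), P2 plays (X: 0.5, Y: 0.5)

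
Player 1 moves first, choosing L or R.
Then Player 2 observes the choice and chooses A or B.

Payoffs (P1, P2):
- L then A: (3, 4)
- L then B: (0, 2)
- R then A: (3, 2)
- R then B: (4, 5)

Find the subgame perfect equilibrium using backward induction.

P1 plays R, P2 plays A after L and B after R; Payoff (4, 5)

Work:
Backward induction:
After L: P2 chooses A → P1 gets 3
After R: P2 chooses B → P1 gets 4
P1 chooses R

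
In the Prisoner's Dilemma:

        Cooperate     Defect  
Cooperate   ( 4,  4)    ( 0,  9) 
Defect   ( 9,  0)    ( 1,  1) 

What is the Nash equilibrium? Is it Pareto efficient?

(Defect, Defect) is NE; not Pareto efficient

Work:
Defect dominates Cooperate for both players:
If P2 cooperates: Defect (9) > Cooperate (4)
If P2 defects: Defect (1) > Cooperate (0)
NE: (Defect, Defect) with payoff (1, 1)
But (Cooperate, Cooperate) = (4, 4) Pareto dominates (1, 1)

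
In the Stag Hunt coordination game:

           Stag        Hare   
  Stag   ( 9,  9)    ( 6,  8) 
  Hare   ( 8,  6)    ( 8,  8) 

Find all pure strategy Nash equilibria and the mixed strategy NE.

Pure NE: (Stag, Stag) and (Hare, Hare); Mixed NE: p = 0.6667, q = 0.6667

Work:
Check pure NE:
(Stag, Stag): (9, 9) - no unilateral deviation beneficial
(Hare, Hare): (8, 8) - no unilateral deviation beneficial
Mixed NE: P1 plays Stag with p = 0.6667, P2 plays Stag with q = 0.6667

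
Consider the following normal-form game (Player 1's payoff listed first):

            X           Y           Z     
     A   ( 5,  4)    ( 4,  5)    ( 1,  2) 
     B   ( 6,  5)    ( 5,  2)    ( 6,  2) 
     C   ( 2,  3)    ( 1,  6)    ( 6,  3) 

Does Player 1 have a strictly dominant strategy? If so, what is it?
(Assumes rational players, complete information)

No strictly dominant strategy exists for Player 1

Work:
A strategy strictly dominates another if it gives a strictly higher payoff against every opponent action. Compare each pair of P1's strategies column-by-column:
  A vs B: [5 vs 6, 4 vs 5, 1 vs 6] → A does not strictly dominate B (column X: 5 ≤ 6)
  A vs C: [5 vs 2, 4 vs 1, 1 vs 6] → A does not strictly dominate C (column Z: 1 ≤ 6)
  B vs A: [6 vs 5, 5 vs 4, 6 vs 1] → B strictly dominates A
  B vs C: [6 vs 2, 5 vs 1, 6 vs 6] → B does not strictly dominate C (column Z: 6 ≤ 6)
  C vs A: [2 vs 5, 1 vs 4, 6 vs 1] → C does not strictly dominate A (column X: 2 ≤ 5)
  C vs B: [2 vs 6, 1 vs 5, 6 vs 6] → C does not strictly dominate B (column X: 2 ≤ 6)
No single strategy strictly dominates all others → no strictly dominant strategy.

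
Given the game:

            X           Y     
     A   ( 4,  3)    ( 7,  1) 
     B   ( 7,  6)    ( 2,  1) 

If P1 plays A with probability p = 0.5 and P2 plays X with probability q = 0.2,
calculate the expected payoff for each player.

E[P1] = 4.7, E[P2] = 1.7

Work:
E[P1] = p·q·π₁(A,X) + p·(1-q)·π₁(A,Y) + (1-p)·q·π₁(B,X) + (1-p)·(1-q)·π₁(B,Y)
= 0.5·0.2·4 + 0.5·0.8·7 + 0.5·0.2·7 + 0.5·0.8·2
= 4.7

E[P2] = 1.7 (similar calculation)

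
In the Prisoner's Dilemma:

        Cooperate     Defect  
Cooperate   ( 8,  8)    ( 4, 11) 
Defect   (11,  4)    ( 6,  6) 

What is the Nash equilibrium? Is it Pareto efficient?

(Defect, Defect) is NE; not Pareto efficient

Work:
Defect dominates Cooperate for both players:
If P2 cooperates: Defect (11) > Cooperate (8)
If P2 defects: Defect (6) > Cooperate (4)
NE: (Defect, Defect) with payoff (6, 6)
But (Cooperate, Cooperate) = (8, 8) Pareto dominates (6, 6)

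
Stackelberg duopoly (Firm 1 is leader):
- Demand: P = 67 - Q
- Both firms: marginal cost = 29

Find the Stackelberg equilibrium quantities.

q₁* (leader) = 19.0, q₂* (follower) = 9.5

Work:
Follower's reaction: q₂ = (a - c - q₁)/2
Leader substitutes: π₁ = q₁·(a - q₁ - (a-c-q₁)/2 - c)
FOC: q₁* = (67 - 29)/2 = 19.00
Then: q₂* = (67 - 29 - 19.0)/2 = 9.50
Leader has first-mover advantage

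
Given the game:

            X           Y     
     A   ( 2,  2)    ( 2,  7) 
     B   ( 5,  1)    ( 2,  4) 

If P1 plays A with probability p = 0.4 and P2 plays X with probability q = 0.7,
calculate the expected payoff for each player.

E[P1] = 3.26, E[P2] = 2.54

Work:
E[P1] = p·q·π₁(A,X) + p·(1-q)·π₁(A,Y) + (1-p)·q·π₁(B,X) + (1-p)·(1-q)·π₁(B,Y)
= 0.4·0.7·2 + 0.4·0.3·2 + 0.6·0.7·5 + 0.6·0.3·2
= 3.26

E[P2] = 2.54 (similar calculation)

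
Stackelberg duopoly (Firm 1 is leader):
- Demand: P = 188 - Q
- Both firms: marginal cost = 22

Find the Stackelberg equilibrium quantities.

q₁* (leader) = 83.0, q₂* (follower) = 41.5

Work:
Follower's reaction: q₂ = (a - c - q₁)/2
Leader substitutes: π₁ = q₁·(a - q₁ - (a-c-q₁)/2 - c)
FOC: q₁* = (188 - 22)/2 = 83.00
Then: q₂* = (188 - 22 - 83.0)/2 = 41.50
Leader has first-mover advantage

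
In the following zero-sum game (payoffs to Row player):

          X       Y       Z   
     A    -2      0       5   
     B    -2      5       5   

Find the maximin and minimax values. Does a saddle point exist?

Maximin = -2, Minimax = -2, Saddle: True

Work:
Row minimums: [-2, -2] → maximin = -2
Column maximums: [-2, 5, 5] → minimax = -2
Saddle point exists! Game value = -2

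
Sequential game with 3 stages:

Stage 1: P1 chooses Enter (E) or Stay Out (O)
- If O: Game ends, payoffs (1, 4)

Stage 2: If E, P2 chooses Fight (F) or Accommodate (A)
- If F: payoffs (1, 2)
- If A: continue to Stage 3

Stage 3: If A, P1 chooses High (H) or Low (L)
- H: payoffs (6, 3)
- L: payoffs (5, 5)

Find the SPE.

SPE: (E, A, H); Outcome (6, 3)

Work:
Stage 3: P1 chooses H (6 vs 5)
Stage 2: P2: F->2, A->3 (anticipating H). Choose A
Stage 1: P1: O->1, E->6 (anticipating A, H). Choose E
SPE path: E -> A -> H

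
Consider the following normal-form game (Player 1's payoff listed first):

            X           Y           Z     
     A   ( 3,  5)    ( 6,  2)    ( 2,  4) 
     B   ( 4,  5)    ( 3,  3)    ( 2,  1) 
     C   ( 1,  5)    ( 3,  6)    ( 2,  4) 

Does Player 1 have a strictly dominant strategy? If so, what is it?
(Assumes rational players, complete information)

No strictly dominant strategy exists for Player 1

Work:
A strategy strictly dominates another if it gives a strictly higher payoff against every opponent action. Compare each pair of P1's strategies column-by-column:
  A vs B: [3 vs 4, 6 vs 3, 2 vs 2] → A does not strictly dominate B (column X: 3 ≤ 4)
  A vs C: [3 vs 1, 6 vs 3, 2 vs 2] → A does not strictly dominate C (column Z: 2 ≤ 2)
  B vs A: [4 vs 3, 3 vs 6, 2 vs 2] → B does not strictly dominate A (column Y: 3 ≤ 6)
  B vs C: [4 vs 1, 3 vs 3, 2 vs 2] → B does not strictly dominate C (column Y: 3 ≤ 3)
  C vs A: [1 vs 3, 3 vs 6, 2 vs 2] → C does not strictly dominate A (column X: 1 ≤ 3)
  C vs B: [1 vs 4, 3 vs 3, 2 vs 2] → C does not strictly dominate B (column X: 1 ≤ 4)
No single strategy strictly dominates all others → no strictly dominant strategy.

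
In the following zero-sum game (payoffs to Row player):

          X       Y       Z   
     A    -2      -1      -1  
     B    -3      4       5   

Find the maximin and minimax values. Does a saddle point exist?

Maximin = -2, Minimax = -2, Saddle: True

Work:
Row minimums: [-2, -3] → maximin = -2
Column maximums: [-2, 4, 5] → minimax = -2
Saddle point exists! Game value = -2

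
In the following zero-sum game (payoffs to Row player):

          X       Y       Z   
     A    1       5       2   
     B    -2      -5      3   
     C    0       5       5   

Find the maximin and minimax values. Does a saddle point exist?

Maximin = 1, Minimax = 1, Saddle: True

Work:
Row minimums: [1, -5, 0] → maximin = 1
Column maximums: [1, 5, 5] → minimax = 1
Saddle point exists! Game value = 1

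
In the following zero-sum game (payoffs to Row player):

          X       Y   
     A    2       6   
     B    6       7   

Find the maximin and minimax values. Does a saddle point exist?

Maximin = 6, Minimax = 6, Saddle: True

Work:
Row minimums: [2, 6] → maximin = 6
Column maximums: [6, 7] → minimax = 6
Saddle point exists! Game value = 6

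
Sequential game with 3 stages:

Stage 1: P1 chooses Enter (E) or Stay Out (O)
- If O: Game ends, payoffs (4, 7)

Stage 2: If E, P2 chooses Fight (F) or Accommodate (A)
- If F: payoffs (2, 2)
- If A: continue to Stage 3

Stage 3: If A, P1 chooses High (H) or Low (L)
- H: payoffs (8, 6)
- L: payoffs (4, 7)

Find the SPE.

SPE: (E, A, H); Outcome (8, 6)

Work:
Stage 3: P1 chooses H (8 vs 4)
Stage 2: P2: F->2, A->6 (anticipating H). Choose A
Stage 1: P1: O->4, E->8 (anticipating A, H). Choose E
SPE path: E -> A -> H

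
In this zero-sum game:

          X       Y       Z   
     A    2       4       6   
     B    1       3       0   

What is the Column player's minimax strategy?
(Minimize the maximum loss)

Column should play X, value = 2

Work:
Column player minimizes Row's maximum payoff:
Column X: max payoff to Row = 2
Column Y: max payoff to Row = 4
Column Z: max payoff to Row = 6
Minimum is 2, achieved by column X.
Minimax strategy: X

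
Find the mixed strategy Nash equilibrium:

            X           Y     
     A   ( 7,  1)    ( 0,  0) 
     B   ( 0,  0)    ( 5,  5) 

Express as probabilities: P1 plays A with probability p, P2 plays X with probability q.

p = 0.8333, q = 0.4167

Work:
Find probabilities that make opponent indifferent:
P2 chooses q to make P1 indifferent between A and B
P1 chooses p to make P2 indifferent between X and Y
Mixed NE: P1 plays (A: 0.8333, B: 0.1667), P2 plays (X: 0.4167, Y: 0.5833)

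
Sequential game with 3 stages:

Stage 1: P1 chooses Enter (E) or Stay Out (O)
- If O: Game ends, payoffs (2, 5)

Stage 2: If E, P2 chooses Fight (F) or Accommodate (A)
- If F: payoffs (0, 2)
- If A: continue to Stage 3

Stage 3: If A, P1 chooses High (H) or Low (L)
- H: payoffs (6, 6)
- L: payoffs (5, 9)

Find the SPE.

SPE: (E, A, H); Outcome (6, 6)

Work:
Stage 3: P1 chooses H (6 vs 5)
Stage 2: P2: F->2, A->6 (anticipating H). Choose A
Stage 1: P1: O->2, E->6 (anticipating A, H). Choose E
SPE path: E -> A -> H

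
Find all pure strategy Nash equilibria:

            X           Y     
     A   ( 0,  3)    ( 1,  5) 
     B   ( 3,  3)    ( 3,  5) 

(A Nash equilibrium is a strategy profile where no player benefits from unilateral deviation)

Nash equilibrium: (B, Y)

Work:
Best responses:
  P1 vs X: payoffs [0, 3] → best response B (payoff 3)
  P1 vs Y: payoffs [1, 3] → best response B (payoff 3)
  P2 vs A: payoffs [3, 5] → best response Y (payoff 5)
  P2 vs B: payoffs [3, 5] → best response Y (payoff 5)
Mutual best responses: (B,Y) → Nash equilibria.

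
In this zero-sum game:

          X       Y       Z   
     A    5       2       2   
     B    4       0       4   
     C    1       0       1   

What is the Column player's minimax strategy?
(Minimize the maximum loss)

Column should play Y, value = 2

Work:
Column player minimizes Row's maximum payoff:
Column X: max payoff to Row = 5
Column Y: max payoff to Row = 2
Column Z: max payoff to Row = 4
Minimum is 2, achieved by column Y.
Minimax strategy: Y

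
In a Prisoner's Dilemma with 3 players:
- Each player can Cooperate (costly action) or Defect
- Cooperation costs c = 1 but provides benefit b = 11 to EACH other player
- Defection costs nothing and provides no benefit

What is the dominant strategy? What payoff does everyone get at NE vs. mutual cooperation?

Dominant: Defect; NE payoff = 0; Coop payoff = 21

Work:
Defect dominates (saves cost c = 1, benefit to others is external)
NE: All defect → everyone gets 0
If all cooperate: each receives (2)×11 - 1 = 21
Social dilemma: 21 > 0 but NE gives 0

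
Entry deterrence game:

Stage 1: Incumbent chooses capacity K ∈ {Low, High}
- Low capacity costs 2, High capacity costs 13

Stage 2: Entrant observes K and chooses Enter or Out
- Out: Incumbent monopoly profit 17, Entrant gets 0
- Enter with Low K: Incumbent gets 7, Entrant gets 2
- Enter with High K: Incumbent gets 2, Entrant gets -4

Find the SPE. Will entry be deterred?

SPE: (Low, Enter|Low, Out|High); Entry not deterred. Incumbent net profit = 5, Entrant gets 2

Work:
After Low K: Entrant enters (2 > 0)
After High K: Entrant stays out (-4 < 0)
Incumbent: Low → 7−2=5, High → 17−13=4
Incumbent chooses Low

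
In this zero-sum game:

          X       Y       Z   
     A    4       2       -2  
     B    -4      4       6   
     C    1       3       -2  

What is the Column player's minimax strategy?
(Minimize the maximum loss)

Column should play X or Y (all achieve the minimum), value = 4

Work:
Column player minimizes Row's maximum payoff:
Column X: max payoff to Row = 4
Column Y: max payoff to Row = 4
Column Z: max payoff to Row = 6
Minimum is 4, achieved by columns X, Y (tied).
Each of X or Y is a minimax strategy.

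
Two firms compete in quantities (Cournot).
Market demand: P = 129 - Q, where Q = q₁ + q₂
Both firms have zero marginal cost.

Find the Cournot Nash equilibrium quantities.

q₁* = q₂* = 43.0; P* = 43.0

Work:
Profit: π_i = P·q_i = (a - q_i - q_j)·q_i
FOC: ∂π_i/∂q_i = a - 2q_i - q_j = 0
Reaction function: q_i = (129 - q_j)/2
Symmetry: q* = 129/3 = 43.0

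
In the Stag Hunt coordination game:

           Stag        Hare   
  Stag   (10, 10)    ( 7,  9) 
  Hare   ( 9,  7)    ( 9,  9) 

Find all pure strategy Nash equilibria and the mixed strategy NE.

Pure NE: (Stag, Stag) and (Hare, Hare); Mixed NE: p = 0.6667, q = 0.6667

Work:
Check pure NE:
(Stag, Stag): (10, 10) - no unilateral deviation beneficial
(Hare, Hare): (9, 9) - no unilateral deviation beneficial
Mixed NE: P1 plays Stag with p = 0.6667, P2 plays Stag with q = 0.6667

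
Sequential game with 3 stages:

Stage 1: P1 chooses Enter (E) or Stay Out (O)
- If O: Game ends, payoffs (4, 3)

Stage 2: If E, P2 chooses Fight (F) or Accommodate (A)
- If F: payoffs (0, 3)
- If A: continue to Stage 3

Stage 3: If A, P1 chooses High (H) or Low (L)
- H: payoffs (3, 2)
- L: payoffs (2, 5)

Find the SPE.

SPE: (O, F, H); Outcome (4, 3)

Work:
Stage 3: P1 chooses H (3 vs 2)
Stage 2: P2: F->3, A->2 (anticipating H). Choose F
Stage 1: P1: O->4, E->0 (anticipating F, H). Choose O
SPE path: O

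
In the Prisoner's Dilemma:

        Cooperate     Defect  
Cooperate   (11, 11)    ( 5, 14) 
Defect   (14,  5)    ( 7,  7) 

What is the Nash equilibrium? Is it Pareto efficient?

(Defect, Defect) is NE; not Pareto efficient

Work:
Defect dominates Cooperate for both players:
If P2 cooperates: Defect (14) > Cooperate (11)
If P2 defects: Defect (7) > Cooperate (5)
NE: (Defect, Defect) with payoff (7, 7)
But (Cooperate, Cooperate) = (11, 11) Pareto dominates (7, 7)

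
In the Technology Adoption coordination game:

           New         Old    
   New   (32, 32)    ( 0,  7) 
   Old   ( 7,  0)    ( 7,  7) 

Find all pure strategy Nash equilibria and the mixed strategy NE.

Pure NE: (New, New) and (Old, Old); Mixed NE: p = 0.2188, q = 0.2188

Work:
Check pure NE:
(New, New): (32, 32) - no unilateral deviation beneficial
(Old, Old): (7, 7) - no unilateral deviation beneficial
Mixed NE: P1 plays New with p = 0.2188, P2 plays New with q = 0.2188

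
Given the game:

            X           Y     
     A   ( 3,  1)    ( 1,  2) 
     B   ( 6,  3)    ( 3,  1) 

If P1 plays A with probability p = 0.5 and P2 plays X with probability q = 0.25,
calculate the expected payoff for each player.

E[P1] = 2.625, E[P2] = 1.625

Work:
E[P1] = p·q·π₁(A,X) + p·(1-q)·π₁(A,Y) + (1-p)·q·π₁(B,X) + (1-p)·(1-q)·π₁(B,Y)
= 0.5·0.25·3 + 0.5·0.75·1 + 0.5·0.25·6 + 0.5·0.75·3
= 2.625

E[P2] = 1.625 (similar calculation)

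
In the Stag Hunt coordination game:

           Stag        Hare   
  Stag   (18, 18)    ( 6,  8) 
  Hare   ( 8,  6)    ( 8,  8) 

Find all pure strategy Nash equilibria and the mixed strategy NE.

Pure NE: (Stag, Stag) and (Hare, Hare); Mixed NE: p = 0.1667, q = 0.1667

Work:
Check pure NE:
(Stag, Stag): (18, 18) - no unilateral deviation beneficial
(Hare, Hare): (8, 8) - no unilateral deviation beneficial
Mixed NE: P1 plays Stag with p = 0.1667, P2 plays Stag with q = 0.1667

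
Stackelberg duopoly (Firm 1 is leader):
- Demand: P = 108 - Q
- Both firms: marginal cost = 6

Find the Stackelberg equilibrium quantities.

q₁* (leader) = 51.0, q₂* (follower) = 25.5

Work:
Follower's reaction: q₂ = (a - c - q₁)/2
Leader substitutes: π₁ = q₁·(a - q₁ - (a-c-q₁)/2 - c)
FOC: q₁* = (108 - 6)/2 = 51.00
Then: q₂* = (108 - 6 - 51.0)/2 = 25.50
Leader has first-mover advantage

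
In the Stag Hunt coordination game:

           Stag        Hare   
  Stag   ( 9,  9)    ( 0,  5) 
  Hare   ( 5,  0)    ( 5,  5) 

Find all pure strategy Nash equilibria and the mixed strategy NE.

Pure NE: (Stag, Stag) and (Hare, Hare); Mixed NE: p = 0.5556, q = 0.5556

Work:
Check pure NE:
(Stag, Stag): (9, 9) - no unilateral deviation beneficial
(Hare, Hare): (5, 5) - no unilateral deviation beneficial
Mixed NE: P1 plays Stag with p = 0.5556, P2 plays Stag with q = 0.5556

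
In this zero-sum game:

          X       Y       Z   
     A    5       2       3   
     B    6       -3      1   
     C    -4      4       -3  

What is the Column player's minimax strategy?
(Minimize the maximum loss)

Column should play Z, value = 3

Work:
Column player minimizes Row's maximum payoff:
Column X: max payoff to Row = 6
Column Y: max payoff to Row = 4
Column Z: max payoff to Row = 3
Minimum is 3, achieved by column Z.
Minimax strategy: Z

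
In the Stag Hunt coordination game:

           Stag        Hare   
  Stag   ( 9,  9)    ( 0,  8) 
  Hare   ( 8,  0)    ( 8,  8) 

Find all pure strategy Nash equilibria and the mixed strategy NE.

Pure NE: (Stag, Stag) and (Hare, Hare); Mixed NE: p = 0.8889, q = 0.8889

Work:
Check pure NE:
(Stag, Stag): (9, 9) - no unilateral deviation beneficial
(Hare, Hare): (8, 8) - no unilateral deviation beneficial
Mixed NE: P1 plays Stag with p = 0.8889, P2 plays Stag with q = 0.8889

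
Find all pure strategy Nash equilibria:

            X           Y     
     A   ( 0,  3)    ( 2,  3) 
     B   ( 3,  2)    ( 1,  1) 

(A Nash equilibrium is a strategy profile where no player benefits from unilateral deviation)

Nash equilibrium: (A, Y), (B, X)

Work:
Best responses:
  P1 vs X: payoffs [0, 3] → best response B (payoff 3)
  P1 vs Y: payoffs [2, 1] → best response A (payoff 2)
  P2 vs A: payoffs [3, 3] → best response X/Y (payoff 3)
  P2 vs B: payoffs [2, 1] → best response X (payoff 2)
Mutual best responses: (A,Y), (B,X) → Nash equilibria.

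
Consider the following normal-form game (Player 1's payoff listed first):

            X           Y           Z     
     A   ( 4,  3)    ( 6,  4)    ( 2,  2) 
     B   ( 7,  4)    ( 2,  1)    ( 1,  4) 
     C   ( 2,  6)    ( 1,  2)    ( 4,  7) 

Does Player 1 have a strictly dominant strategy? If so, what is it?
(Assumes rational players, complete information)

No strictly dominant strategy exists for Player 1

Work:
A strategy strictly dominates another if it gives a strictly higher payoff against every opponent action. Compare each pair of P1's strategies column-by-column:
  A vs B: [4 vs 7, 6 vs 2, 2 vs 1] → A does not strictly dominate B (column X: 4 ≤ 7)
  A vs C: [4 vs 2, 6 vs 1, 2 vs 4] → A does not strictly dominate C (column Z: 2 ≤ 4)
  B vs A: [7 vs 4, 2 vs 6, 1 vs 2] → B does not strictly dominate A (column Y: 2 ≤ 6)
  B vs C: [7 vs 2, 2 vs 1, 1 vs 4] → B does not strictly dominate C (column Z: 1 ≤ 4)
  C vs A: [2 vs 4, 1 vs 6, 4 vs 2] → C does not strictly dominate A (column X: 2 ≤ 4)
  C vs B: [2 vs 7, 1 vs 2, 4 vs 1] → C does not strictly dominate B (column X: 2 ≤ 7)
No single strategy strictly dominates all others → no strictly dominant strategy.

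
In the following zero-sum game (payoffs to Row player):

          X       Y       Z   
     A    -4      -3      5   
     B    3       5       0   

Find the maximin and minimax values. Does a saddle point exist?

Maximin = 0, Minimax = 3, Saddle: False

Work:
Row minimums: [-4, 0] → maximin = 0
Column maximums: [3, 5, 5] → minimax = 3
No saddle point (maximin ≠ minimax). Mixed strategy needed.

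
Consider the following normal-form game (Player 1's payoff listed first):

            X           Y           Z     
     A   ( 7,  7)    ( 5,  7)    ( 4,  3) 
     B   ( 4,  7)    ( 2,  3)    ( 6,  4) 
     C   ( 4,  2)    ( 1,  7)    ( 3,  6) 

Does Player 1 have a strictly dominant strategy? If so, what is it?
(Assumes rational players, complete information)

No strictly dominant strategy exists for Player 1

Work:
A strategy strictly dominates another if it gives a strictly higher payoff against every opponent action. Compare each pair of P1's strategies column-by-column:
  A vs B: [7 vs 4, 5 vs 2, 4 vs 6] → A does not strictly dominate B (column Z: 4 ≤ 6)
  A vs C: [7 vs 4, 5 vs 1, 4 vs 3] → A strictly dominates C
  B vs A: [4 vs 7, 2 vs 5, 6 vs 4] → B does not strictly dominate A (column X: 4 ≤ 7)
  B vs C: [4 vs 4, 2 vs 1, 6 vs 3] → B does not strictly dominate C (column X: 4 ≤ 4)
  C vs A: [4 vs 7, 1 vs 5, 3 vs 4] → C does not strictly dominate A (column X: 4 ≤ 7)
  C vs B: [4 vs 4, 1 vs 2, 3 vs 6] → C does not strictly dominate B (column X: 4 ≤ 4)
No single strategy strictly dominates all others → no strictly dominant strategy.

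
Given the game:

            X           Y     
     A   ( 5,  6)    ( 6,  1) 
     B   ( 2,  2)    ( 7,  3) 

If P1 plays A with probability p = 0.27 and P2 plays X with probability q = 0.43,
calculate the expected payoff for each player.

E[P1] = 5.0444, E[P2] = 2.7266

Work:
E[P1] = p·q·π₁(A,X) + p·(1-q)·π₁(A,Y) + (1-p)·q·π₁(B,X) + (1-p)·(1-q)·π₁(B,Y)
= 0.27·0.43·5 + 0.27·0.57·6 + 0.73·0.43·2 + 0.73·0.57·7
= 5.0444

E[P2] = 2.7266 (similar calculation)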